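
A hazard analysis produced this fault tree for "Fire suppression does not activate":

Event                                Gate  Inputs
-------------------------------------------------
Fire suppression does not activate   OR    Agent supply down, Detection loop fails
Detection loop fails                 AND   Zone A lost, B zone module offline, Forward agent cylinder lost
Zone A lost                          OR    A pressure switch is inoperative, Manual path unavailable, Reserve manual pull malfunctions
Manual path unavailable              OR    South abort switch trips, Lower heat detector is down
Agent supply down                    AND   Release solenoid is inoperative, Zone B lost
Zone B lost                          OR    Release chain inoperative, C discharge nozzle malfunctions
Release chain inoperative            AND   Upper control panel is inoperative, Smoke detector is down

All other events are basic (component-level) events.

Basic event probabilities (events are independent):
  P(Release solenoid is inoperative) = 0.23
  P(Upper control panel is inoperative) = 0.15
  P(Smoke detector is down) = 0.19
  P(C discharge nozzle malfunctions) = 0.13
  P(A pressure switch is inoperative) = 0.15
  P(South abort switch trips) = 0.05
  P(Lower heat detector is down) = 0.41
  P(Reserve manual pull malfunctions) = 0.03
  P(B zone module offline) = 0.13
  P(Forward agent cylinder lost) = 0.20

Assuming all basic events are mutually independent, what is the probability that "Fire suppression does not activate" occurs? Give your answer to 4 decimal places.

0.0491

P(Release chain inoperative) [AND] = 0.15 × 0.19 = 0.028500
P(Zone B lost) [OR] = 1 − (1−0.028500) × (1−0.13) = 0.154795
P(Agent supply down) [AND] = 0.23 × 0.154795 = 0.035603
P(Manual path unavailable) [OR] = 1 − (1−0.05) × (1−0.41) = 0.439500
P(Zone A lost) [OR] = 1 − (1−0.15) × (1−0.439500) × (1−0.03) = 0.537868
P(Detection loop fails) [AND] = 0.537868 × 0.13 × 0.20 = 0.013985
P(Fire suppression does not activate) [OR] = 1 − (1−0.035603) × (1−0.013985) = 0.049090
Rounded to 4 decimal places: P(Fire suppression does not activate) ≈ 0.0491.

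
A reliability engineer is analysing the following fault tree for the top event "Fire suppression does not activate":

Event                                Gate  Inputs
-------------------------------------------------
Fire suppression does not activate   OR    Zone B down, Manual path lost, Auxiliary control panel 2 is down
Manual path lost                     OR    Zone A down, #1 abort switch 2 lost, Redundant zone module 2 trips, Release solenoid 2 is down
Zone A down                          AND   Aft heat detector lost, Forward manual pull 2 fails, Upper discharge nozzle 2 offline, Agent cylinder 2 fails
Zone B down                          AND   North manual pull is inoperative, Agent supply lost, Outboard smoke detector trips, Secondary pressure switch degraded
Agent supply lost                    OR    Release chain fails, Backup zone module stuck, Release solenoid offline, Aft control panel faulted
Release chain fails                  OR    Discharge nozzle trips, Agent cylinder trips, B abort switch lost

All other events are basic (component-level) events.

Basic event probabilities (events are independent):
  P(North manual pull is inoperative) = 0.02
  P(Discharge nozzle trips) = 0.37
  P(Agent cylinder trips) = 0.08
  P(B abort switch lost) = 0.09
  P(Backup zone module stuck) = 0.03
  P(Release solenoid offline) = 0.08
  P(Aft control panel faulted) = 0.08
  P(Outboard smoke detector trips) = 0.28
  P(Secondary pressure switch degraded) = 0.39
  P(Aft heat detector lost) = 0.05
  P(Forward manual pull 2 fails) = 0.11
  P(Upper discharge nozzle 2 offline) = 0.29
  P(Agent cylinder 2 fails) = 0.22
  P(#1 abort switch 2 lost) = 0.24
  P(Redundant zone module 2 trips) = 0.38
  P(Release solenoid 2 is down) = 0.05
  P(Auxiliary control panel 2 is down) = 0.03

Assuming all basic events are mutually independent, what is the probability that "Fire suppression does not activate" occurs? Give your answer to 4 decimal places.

P(Release chain fails) [OR] = 1 − (1−0.37) × (1−0.08) × (1−0.09) = 0.472564
P(Agent supply lost) [OR] = 1 − (1−0.472564) × (1−0.03) × (1−0.08) × (1−0.08) = 0.566971
P(Zone B down) [AND] = 0.02 × 0.566971 × 0.28 × 0.39 = 0.001238
P(Zone A down) [AND] = 0.05 × 0.11 × 0.29 × 0.22 = 0.000351
P(Manual path lost) [OR] = 1 − (1−0.000351) × (1−0.24) × (1−0.38) × (1−0.05) = 0.552517
P(Fire suppression does not activate) [OR] = 1 − (1−0.001238) × (1−0.552517) × (1−0.03) = 0.566479
Rounded to 4 decimal places: P(Fire suppression does not activate) ≈ 0.5665.

0.5665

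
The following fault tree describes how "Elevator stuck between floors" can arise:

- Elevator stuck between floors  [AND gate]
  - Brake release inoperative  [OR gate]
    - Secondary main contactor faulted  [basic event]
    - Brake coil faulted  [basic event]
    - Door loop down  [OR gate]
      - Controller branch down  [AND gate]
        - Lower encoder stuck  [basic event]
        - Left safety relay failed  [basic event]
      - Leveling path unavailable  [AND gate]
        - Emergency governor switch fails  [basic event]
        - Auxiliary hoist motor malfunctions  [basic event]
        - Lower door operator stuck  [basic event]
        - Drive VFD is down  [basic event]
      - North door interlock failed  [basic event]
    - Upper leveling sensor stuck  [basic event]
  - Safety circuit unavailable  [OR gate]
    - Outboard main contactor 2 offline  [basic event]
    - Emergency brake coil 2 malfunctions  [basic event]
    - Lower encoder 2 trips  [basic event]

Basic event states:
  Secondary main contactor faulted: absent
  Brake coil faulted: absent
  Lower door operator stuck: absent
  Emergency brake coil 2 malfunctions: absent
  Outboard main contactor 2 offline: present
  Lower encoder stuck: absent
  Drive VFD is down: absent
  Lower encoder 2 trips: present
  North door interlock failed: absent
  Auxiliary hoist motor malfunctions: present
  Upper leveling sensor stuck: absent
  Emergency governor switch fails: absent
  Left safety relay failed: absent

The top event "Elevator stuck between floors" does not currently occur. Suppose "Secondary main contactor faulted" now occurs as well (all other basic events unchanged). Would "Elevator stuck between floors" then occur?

Counterfactual: set "Secondary main contactor faulted" to occurred.
Controller branch down [AND]: Lower encoder stuck=not, Left safety relay failed=not → not all inputs occur → does not occur.
Leveling path unavailable [AND]: Emergency governor switch fails=not, Auxiliary hoist motor malfunctions=occurs, Lower door operator stuck=not, Drive VFD is down=not → not all inputs occur → does not occur.
Door loop down [OR]: Controller branch down=not, Leveling path unavailable=not, North door interlock failed=not → no input occurs → does not occur.
Brake release inoperative [OR]: Secondary main contactor faulted=occurs, Brake coil faulted=not, Door loop down=not, Upper leveling sensor stuck=not → at least one input occurs → occurs.
Safety circuit unavailable [OR]: Outboard main contactor 2 offline=occurs, Emergency brake coil 2 malfunctions=not, Lower encoder 2 trips=occurs → at least one input occurs → occurs.
Elevator stuck between floors [AND]: Brake release inoperative=occurs, Safety circuit unavailable=occurs → all inputs occur → occurs.

Yes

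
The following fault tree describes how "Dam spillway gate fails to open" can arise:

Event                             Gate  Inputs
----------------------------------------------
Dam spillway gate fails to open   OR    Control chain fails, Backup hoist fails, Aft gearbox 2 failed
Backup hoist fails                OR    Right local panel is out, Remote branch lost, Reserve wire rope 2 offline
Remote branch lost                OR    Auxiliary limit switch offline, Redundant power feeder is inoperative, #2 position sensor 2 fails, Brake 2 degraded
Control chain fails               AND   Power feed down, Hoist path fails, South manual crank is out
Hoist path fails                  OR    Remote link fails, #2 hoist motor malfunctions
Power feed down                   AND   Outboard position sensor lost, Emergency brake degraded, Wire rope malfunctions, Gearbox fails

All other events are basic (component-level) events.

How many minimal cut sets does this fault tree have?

9

Power feed down [AND]: one cut set from each child combined → 1 × 1 × 1 × 1 = 1 cut set(s).
Hoist path fails [OR]: union of children's cut sets → 2 cut set(s).
Control chain fails [AND]: one cut set from each child combined → 1 × 2 × 1 = 2 cut set(s).
Remote branch lost [OR]: union of children's cut sets → 4 cut set(s).
Backup hoist fails [OR]: union of children's cut sets → 6 cut set(s).
Dam spillway gate fails to open [OR]: union of children's cut sets → 9 cut set(s).
Minimal cut sets: {Emergency brake degraded, Gearbox fails, Outboard position sensor lost, Remote link fails, South manual crank is out, Wire rope malfunctions}; {#2 hoist motor malfunctions, Emergency brake degraded, Gearbox fails, Outboard position sensor lost, South manual crank is out, Wire rope malfunctions}; {Right local panel is out}; {Auxiliary limit switch offline}; {Redundant power feeder is inoperative}; {#2 position sensor 2 fails}; {Brake 2 degraded}; {Reserve wire rope 2 offline}; {Aft gearbox 2 failed}.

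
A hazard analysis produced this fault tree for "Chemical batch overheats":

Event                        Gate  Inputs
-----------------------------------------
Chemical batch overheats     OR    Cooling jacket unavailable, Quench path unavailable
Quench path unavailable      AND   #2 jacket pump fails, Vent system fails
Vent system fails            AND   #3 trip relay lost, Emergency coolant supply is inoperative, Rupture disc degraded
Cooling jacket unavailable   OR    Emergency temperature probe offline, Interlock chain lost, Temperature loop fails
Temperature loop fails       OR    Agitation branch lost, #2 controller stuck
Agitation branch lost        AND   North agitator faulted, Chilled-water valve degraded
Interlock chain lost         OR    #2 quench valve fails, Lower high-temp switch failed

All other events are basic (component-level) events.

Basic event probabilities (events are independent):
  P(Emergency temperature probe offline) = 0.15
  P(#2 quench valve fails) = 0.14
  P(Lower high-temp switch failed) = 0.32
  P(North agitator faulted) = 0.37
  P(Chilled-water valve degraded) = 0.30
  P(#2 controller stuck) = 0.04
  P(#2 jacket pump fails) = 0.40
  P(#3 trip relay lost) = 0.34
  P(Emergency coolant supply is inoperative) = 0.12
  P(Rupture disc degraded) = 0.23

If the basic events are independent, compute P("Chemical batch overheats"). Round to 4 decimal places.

P(Interlock chain lost) [OR] = 1 − (1−0.14) × (1−0.32) = 0.415200
P(Agitation branch lost) [AND] = 0.37 × 0.30 = 0.111000
P(Temperature loop fails) [OR] = 1 − (1−0.111000) × (1−0.04) = 0.146560
P(Cooling jacket unavailable) [OR] = 1 − (1−0.15) × (1−0.415200) × (1−0.146560) = 0.575772
P(Vent system fails) [AND] = 0.34 × 0.12 × 0.23 = 0.009384
P(Quench path unavailable) [AND] = 0.40 × 0.009384 = 0.003754
P(Chemical batch overheats) [OR] = 1 − (1−0.575772) × (1−0.003754) = 0.577365
Rounded to 4 decimal places: P(Chemical batch overheats) ≈ 0.5774.

0.5774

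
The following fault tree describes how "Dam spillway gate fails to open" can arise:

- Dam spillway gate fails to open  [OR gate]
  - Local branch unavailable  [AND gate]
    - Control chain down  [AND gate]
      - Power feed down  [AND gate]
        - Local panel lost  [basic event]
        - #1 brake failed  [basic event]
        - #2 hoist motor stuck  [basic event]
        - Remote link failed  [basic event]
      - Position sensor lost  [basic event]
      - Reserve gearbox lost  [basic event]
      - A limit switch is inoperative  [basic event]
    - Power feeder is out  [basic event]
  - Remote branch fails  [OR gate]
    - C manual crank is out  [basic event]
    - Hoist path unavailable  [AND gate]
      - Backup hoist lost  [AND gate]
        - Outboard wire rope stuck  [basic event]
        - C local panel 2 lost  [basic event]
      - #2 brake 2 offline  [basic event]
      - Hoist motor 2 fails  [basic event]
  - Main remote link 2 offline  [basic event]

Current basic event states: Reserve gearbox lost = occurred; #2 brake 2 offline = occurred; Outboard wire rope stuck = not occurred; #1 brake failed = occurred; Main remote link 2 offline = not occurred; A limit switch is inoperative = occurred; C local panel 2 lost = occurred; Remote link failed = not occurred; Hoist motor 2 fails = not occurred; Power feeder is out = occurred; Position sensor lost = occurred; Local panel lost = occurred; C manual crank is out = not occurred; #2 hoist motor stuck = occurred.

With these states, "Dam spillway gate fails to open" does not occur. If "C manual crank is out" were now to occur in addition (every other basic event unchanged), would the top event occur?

Counterfactual: set "C manual crank is out" to occurred.
Power feed down [AND]: Local panel lost=occurs, #1 brake failed=occurs, #2 hoist motor stuck=occurs, Remote link failed=not → not all inputs occur → does not occur.
Control chain down [AND]: Power feed down=not, Position sensor lost=occurs, Reserve gearbox lost=occurs, A limit switch is inoperative=occurs → not all inputs occur → does not occur.
Local branch unavailable [AND]: Control chain down=not, Power feeder is out=occurs → not all inputs occur → does not occur.
Backup hoist lost [AND]: Outboard wire rope stuck=not, C local panel 2 lost=occurs → not all inputs occur → does not occur.
Hoist path unavailable [AND]: Backup hoist lost=not, #2 brake 2 offline=occurs, Hoist motor 2 fails=not → not all inputs occur → does not occur.
Remote branch fails [OR]: C manual crank is out=occurs, Hoist path unavailable=not → at least one input occurs → occurs.
Dam spillway gate fails to open [OR]: Local branch unavailable=not, Remote branch fails=occurs, Main remote link 2 offline=not → at least one input occurs → occurs.

Yes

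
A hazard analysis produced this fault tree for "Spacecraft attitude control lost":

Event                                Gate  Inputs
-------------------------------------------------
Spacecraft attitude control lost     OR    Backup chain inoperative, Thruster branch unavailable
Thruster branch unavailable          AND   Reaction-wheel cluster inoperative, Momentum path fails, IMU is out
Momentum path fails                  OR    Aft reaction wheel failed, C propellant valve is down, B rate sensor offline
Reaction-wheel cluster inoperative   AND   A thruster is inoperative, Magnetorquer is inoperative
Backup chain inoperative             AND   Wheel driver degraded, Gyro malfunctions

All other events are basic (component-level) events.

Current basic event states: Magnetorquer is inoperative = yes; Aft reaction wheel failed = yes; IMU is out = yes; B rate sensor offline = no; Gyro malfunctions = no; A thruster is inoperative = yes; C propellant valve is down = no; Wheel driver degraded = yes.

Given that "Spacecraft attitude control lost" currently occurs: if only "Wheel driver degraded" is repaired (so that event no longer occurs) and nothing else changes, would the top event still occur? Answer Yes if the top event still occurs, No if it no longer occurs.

Counterfactual: set "Wheel driver degraded" to not occurred.
Backup chain inoperative [AND]: Wheel driver degraded=not, Gyro malfunctions=not → not all inputs occur → does not occur.
Reaction-wheel cluster inoperative [AND]: A thruster is inoperative=occurs, Magnetorquer is inoperative=occurs → all inputs occur → occurs.
Momentum path fails [OR]: Aft reaction wheel failed=occurs, C propellant valve is down=not, B rate sensor offline=not → at least one input occurs → occurs.
Thruster branch unavailable [AND]: Reaction-wheel cluster inoperative=occurs, Momentum path fails=occurs, IMU is out=occurs → all inputs occur → occurs.
Spacecraft attitude control lost [OR]: Backup chain inoperative=not, Thruster branch unavailable=occurs → at least one input occurs → occurs.

Yes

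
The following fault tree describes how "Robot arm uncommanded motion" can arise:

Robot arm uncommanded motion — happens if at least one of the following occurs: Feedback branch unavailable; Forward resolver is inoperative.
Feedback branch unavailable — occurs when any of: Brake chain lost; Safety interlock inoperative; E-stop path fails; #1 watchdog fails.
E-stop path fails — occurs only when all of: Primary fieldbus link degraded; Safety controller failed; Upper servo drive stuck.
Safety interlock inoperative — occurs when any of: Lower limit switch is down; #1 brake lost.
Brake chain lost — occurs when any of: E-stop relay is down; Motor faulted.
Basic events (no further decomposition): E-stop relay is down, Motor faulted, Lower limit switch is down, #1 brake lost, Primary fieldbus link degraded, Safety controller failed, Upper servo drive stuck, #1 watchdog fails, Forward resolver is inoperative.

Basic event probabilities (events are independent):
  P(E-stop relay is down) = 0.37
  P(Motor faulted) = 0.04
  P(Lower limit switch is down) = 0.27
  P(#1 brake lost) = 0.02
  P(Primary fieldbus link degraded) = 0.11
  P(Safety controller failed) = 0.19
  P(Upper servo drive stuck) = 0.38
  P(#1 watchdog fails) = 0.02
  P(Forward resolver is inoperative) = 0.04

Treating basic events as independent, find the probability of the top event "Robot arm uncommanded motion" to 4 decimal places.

P(Brake chain lost) [OR] = 1 − (1−0.37) × (1−0.04) = 0.395200
P(Safety interlock inoperative) [OR] = 1 − (1−0.27) × (1−0.02) = 0.284600
P(E-stop path fails) [AND] = 0.11 × 0.19 × 0.38 = 0.007942
P(Feedback branch unavailable) [OR] = 1 − (1−0.395200) × (1−0.284600) × (1−0.007942) × (1−0.02) = 0.579347
P(Robot arm uncommanded motion) [OR] = 1 − (1−0.579347) × (1−0.04) = 0.596173
Rounded to 4 decimal places: P(Robot arm uncommanded motion) ≈ 0.5962.

0.5962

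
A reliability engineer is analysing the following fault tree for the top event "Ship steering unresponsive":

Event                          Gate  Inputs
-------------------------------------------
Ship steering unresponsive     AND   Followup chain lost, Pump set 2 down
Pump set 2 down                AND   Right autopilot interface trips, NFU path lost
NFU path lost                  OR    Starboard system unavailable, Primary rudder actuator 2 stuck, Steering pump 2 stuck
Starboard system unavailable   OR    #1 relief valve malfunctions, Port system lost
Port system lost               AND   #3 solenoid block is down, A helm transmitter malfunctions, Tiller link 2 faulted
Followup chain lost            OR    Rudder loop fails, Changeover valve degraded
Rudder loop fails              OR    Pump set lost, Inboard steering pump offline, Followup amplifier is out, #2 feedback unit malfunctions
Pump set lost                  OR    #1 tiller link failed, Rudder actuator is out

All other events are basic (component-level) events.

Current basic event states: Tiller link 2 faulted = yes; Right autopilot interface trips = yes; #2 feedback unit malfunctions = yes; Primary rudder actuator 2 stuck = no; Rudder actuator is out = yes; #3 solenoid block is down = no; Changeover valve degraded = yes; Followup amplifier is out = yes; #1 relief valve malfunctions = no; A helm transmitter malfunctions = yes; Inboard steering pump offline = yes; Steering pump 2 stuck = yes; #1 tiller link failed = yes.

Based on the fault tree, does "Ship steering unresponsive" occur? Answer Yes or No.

Yes

Pump set lost [OR]: #1 tiller link failed=occurs, Rudder actuator is out=occurs → at least one input occurs → occurs.
Rudder loop fails [OR]: Pump set lost=occurs, Inboard steering pump offline=occurs, Followup amplifier is out=occurs, #2 feedback unit malfunctions=occurs → at least one input occurs → occurs.
Followup chain lost [OR]: Rudder loop fails=occurs, Changeover valve degraded=occurs → at least one input occurs → occurs.
Port system lost [AND]: #3 solenoid block is down=not, A helm transmitter malfunctions=occurs, Tiller link 2 faulted=occurs → not all inputs occur → does not occur.
Starboard system unavailable [OR]: #1 relief valve malfunctions=not, Port system lost=not → no input occurs → does not occur.
NFU path lost [OR]: Starboard system unavailable=not, Primary rudder actuator 2 stuck=not, Steering pump 2 stuck=occurs → at least one input occurs → occurs.
Pump set 2 down [AND]: Right autopilot interface trips=occurs, NFU path lost=occurs → all inputs occur → occurs.
Ship steering unresponsive [AND]: Followup chain lost=occurs, Pump set 2 down=occurs → all inputs occur → occurs.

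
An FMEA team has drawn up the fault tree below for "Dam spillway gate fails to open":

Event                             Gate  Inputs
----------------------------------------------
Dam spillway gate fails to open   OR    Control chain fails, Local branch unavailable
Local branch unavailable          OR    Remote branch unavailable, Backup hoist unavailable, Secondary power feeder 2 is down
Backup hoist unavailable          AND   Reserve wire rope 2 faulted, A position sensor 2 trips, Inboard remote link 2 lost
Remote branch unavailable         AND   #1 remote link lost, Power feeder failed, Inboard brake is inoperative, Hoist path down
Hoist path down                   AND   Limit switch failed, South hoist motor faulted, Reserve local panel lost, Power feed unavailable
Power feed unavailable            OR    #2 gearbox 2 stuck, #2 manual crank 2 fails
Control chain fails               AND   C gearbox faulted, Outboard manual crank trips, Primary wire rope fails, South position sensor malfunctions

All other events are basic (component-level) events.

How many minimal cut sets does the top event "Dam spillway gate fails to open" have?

Control chain fails [AND]: one cut set from each child combined → 1 × 1 × 1 × 1 = 1 cut set(s).
Power feed unavailable [OR]: union of children's cut sets → 2 cut set(s).
Hoist path down [AND]: one cut set from each child combined → 1 × 1 × 1 × 2 = 2 cut set(s).
Remote branch unavailable [AND]: one cut set from each child combined → 1 × 1 × 1 × 2 = 2 cut set(s).
Backup hoist unavailable [AND]: one cut set from each child combined → 1 × 1 × 1 = 1 cut set(s).
Local branch unavailable [OR]: union of children's cut sets → 4 cut set(s).
Dam spillway gate fails to open [OR]: union of children's cut sets → 5 cut set(s).
Minimal cut sets: {C gearbox faulted, Outboard manual crank trips, Primary wire rope fails, South position sensor malfunctions}; {#1 remote link lost, #2 gearbox 2 stuck, Inboard brake is inoperative, Limit switch failed, Power feeder failed, Reserve local panel lost, South hoist motor faulted}; {#1 remote link lost, #2 manual crank 2 fails, Inboard brake is inoperative, Limit switch failed, Power feeder failed, Reserve local panel lost, South hoist motor faulted}; {A position sensor 2 trips, Inboard remote link 2 lost, Reserve wire rope 2 faulted}; {Secondary power feeder 2 is down}.

5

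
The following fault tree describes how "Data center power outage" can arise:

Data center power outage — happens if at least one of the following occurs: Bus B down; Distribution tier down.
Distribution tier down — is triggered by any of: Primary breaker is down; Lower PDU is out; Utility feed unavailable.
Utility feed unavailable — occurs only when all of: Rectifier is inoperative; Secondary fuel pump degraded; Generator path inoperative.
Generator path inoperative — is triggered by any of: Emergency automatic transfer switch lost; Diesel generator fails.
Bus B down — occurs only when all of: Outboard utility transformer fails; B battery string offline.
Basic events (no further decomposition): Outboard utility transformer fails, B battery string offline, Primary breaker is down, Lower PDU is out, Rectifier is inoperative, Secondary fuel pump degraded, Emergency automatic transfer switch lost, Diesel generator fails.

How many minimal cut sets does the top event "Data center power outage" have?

Bus B down [AND]: one cut set from each child combined → 1 × 1 = 1 cut set(s).
Generator path inoperative [OR]: union of children's cut sets → 2 cut set(s).
Utility feed unavailable [AND]: one cut set from each child combined → 1 × 1 × 2 = 2 cut set(s).
Distribution tier down [OR]: union of children's cut sets → 4 cut set(s).
Data center power outage [OR]: union of children's cut sets → 5 cut set(s).
Minimal cut sets: {B battery string offline, Outboard utility transformer fails}; {Primary breaker is down}; {Lower PDU is out}; {Emergency automatic transfer switch lost, Rectifier is inoperative, Secondary fuel pump degraded}; {Diesel generator fails, Rectifier is inoperative, Secondary fuel pump degraded}.

5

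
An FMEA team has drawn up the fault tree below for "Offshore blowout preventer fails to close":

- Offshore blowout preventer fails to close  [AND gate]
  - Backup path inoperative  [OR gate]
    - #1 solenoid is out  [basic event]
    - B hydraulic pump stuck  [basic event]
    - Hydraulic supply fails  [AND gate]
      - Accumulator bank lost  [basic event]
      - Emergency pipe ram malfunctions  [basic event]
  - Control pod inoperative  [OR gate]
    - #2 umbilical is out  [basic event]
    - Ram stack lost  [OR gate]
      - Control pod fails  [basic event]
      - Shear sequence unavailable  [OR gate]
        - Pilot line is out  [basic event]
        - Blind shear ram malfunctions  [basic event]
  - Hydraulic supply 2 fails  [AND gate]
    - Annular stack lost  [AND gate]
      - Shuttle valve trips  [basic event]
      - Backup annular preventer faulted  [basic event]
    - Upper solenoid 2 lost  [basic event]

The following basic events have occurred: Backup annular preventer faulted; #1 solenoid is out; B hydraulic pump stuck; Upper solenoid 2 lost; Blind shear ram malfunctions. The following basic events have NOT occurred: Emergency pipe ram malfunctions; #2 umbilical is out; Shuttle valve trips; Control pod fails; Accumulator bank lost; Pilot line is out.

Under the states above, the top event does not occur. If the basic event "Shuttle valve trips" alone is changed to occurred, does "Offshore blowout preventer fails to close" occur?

Counterfactual: set "Shuttle valve trips" to occurred.
Hydraulic supply fails [AND]: Accumulator bank lost=not, Emergency pipe ram malfunctions=not → not all inputs occur → does not occur.
Backup path inoperative [OR]: #1 solenoid is out=occurs, B hydraulic pump stuck=occurs, Hydraulic supply fails=not → at least one input occurs → occurs.
Shear sequence unavailable [OR]: Pilot line is out=not, Blind shear ram malfunctions=occurs → at least one input occurs → occurs.
Ram stack lost [OR]: Control pod fails=not, Shear sequence unavailable=occurs → at least one input occurs → occurs.
Control pod inoperative [OR]: #2 umbilical is out=not, Ram stack lost=occurs → at least one input occurs → occurs.
Annular stack lost [AND]: Shuttle valve trips=occurs, Backup annular preventer faulted=occurs → all inputs occur → occurs.
Hydraulic supply 2 fails [AND]: Annular stack lost=occurs, Upper solenoid 2 lost=occurs → all inputs occur → occurs.
Offshore blowout preventer fails to close [AND]: Backup path inoperative=occurs, Control pod inoperative=occurs, Hydraulic supply 2 fails=occurs → all inputs occur → occurs.

Yes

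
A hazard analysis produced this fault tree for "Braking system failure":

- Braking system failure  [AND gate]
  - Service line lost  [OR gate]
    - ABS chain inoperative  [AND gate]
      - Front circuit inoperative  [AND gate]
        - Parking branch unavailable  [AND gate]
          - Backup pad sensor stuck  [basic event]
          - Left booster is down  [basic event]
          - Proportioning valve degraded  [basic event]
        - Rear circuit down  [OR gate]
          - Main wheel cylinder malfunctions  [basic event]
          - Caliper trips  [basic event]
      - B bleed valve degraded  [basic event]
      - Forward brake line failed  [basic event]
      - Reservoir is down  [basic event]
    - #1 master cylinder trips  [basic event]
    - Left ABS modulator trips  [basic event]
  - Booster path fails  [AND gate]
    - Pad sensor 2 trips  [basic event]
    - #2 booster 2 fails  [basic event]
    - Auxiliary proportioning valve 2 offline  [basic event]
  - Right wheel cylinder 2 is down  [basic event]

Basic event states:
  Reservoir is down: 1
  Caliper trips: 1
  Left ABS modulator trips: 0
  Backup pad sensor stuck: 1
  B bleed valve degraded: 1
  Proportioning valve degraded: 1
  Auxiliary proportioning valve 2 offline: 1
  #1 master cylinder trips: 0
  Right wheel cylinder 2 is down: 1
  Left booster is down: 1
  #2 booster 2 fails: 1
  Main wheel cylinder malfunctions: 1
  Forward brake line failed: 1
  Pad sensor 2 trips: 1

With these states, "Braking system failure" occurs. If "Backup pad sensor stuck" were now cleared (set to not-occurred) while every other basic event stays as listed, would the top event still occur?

No

Counterfactual: set "Backup pad sensor stuck" to not occurred.
Parking branch unavailable [AND]: Backup pad sensor stuck=not, Left booster is down=occurs, Proportioning valve degraded=occurs → not all inputs occur → does not occur.
Rear circuit down [OR]: Main wheel cylinder malfunctions=occurs, Caliper trips=occurs → at least one input occurs → occurs.
Front circuit inoperative [AND]: Parking branch unavailable=not, Rear circuit down=occurs → not all inputs occur → does not occur.
ABS chain inoperative [AND]: Front circuit inoperative=not, B bleed valve degraded=occurs, Forward brake line failed=occurs, Reservoir is down=occurs → not all inputs occur → does not occur.
Service line lost [OR]: ABS chain inoperative=not, #1 master cylinder trips=not, Left ABS modulator trips=not → no input occurs → does not occur.
Booster path fails [AND]: Pad sensor 2 trips=occurs, #2 booster 2 fails=occurs, Auxiliary proportioning valve 2 offline=occurs → all inputs occur → occurs.
Braking system failure [AND]: Service line lost=not, Booster path fails=occurs, Right wheel cylinder 2 is down=occurs → not all inputs occur → does not occur.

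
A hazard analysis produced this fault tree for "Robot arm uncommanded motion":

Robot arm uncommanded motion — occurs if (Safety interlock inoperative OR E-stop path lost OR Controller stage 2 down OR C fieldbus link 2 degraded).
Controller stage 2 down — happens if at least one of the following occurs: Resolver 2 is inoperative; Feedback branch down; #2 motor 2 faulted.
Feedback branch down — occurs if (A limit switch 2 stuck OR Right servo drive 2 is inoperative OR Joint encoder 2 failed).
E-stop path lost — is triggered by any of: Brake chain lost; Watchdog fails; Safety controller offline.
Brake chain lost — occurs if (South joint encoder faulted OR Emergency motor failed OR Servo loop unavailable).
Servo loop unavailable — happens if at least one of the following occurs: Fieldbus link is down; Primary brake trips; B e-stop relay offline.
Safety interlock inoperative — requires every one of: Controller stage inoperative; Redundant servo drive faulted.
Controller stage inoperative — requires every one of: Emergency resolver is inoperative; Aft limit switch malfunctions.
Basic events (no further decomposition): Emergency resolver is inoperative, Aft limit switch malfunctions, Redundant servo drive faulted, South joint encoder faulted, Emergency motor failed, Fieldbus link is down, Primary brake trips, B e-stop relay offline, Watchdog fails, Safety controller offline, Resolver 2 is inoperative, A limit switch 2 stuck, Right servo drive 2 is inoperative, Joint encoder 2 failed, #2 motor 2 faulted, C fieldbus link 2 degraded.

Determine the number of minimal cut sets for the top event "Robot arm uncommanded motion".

14

Controller stage inoperative [AND]: one cut set from each child combined → 1 × 1 = 1 cut set(s).
Safety interlock inoperative [AND]: one cut set from each child combined → 1 × 1 = 1 cut set(s).
Servo loop unavailable [OR]: union of children's cut sets → 3 cut set(s).
Brake chain lost [OR]: union of children's cut sets → 5 cut set(s).
E-stop path lost [OR]: union of children's cut sets → 7 cut set(s).
Feedback branch down [OR]: union of children's cut sets → 3 cut set(s).
Controller stage 2 down [OR]: union of children's cut sets → 5 cut set(s).
Robot arm uncommanded motion [OR]: union of children's cut sets → 14 cut set(s).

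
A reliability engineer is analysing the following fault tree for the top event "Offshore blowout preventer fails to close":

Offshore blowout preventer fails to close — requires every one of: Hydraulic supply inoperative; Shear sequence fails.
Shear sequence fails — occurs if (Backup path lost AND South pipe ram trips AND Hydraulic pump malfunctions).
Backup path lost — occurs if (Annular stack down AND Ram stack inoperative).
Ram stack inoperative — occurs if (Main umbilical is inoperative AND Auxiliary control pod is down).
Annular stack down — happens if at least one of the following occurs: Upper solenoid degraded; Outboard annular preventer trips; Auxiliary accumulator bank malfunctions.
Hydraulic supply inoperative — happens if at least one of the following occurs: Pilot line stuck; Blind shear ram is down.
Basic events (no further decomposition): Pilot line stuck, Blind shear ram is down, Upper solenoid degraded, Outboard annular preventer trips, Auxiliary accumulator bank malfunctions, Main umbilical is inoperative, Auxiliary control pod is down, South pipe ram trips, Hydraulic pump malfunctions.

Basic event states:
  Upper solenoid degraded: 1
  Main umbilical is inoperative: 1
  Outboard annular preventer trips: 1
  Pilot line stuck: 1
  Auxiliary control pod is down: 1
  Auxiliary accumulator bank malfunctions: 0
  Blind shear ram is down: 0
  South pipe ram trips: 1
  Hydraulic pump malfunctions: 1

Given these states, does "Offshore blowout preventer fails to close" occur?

Hydraulic supply inoperative [OR]: Pilot line stuck=occurs, Blind shear ram is down=not → at least one input occurs → occurs.
Annular stack down [OR]: Upper solenoid degraded=occurs, Outboard annular preventer trips=occurs, Auxiliary accumulator bank malfunctions=not → at least one input occurs → occurs.
Ram stack inoperative [AND]: Main umbilical is inoperative=occurs, Auxiliary control pod is down=occurs → all inputs occur → occurs.
Backup path lost [AND]: Annular stack down=occurs, Ram stack inoperative=occurs → all inputs occur → occurs.
Shear sequence fails [AND]: Backup path lost=occurs, South pipe ram trips=occurs, Hydraulic pump malfunctions=occurs → all inputs occur → occurs.
Offshore blowout preventer fails to close [AND]: Hydraulic supply inoperative=occurs, Shear sequence fails=occurs → all inputs occur → occurs.

Yes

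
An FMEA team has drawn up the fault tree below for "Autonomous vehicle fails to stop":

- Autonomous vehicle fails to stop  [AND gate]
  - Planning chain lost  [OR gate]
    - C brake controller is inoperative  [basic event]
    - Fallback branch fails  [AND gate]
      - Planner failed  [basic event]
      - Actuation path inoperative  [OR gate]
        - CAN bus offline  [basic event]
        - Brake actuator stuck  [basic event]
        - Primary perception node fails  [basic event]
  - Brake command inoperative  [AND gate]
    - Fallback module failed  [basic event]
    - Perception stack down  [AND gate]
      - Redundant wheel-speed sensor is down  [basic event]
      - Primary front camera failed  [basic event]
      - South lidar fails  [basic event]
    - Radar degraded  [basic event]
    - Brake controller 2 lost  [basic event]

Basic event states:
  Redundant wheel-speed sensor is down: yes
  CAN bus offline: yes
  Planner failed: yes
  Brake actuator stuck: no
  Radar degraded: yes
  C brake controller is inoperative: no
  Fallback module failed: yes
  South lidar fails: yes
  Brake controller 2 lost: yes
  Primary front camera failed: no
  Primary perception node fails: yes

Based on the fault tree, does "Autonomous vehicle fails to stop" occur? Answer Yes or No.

Actuation path inoperative [OR]: CAN bus offline=occurs, Brake actuator stuck=not, Primary perception node fails=occurs → at least one input occurs → occurs.
Fallback branch fails [AND]: Planner failed=occurs, Actuation path inoperative=occurs → all inputs occur → occurs.
Planning chain lost [OR]: C brake controller is inoperative=not, Fallback branch fails=occurs → at least one input occurs → occurs.
Perception stack down [AND]: Redundant wheel-speed sensor is down=occurs, Primary front camera failed=not, South lidar fails=occurs → not all inputs occur → does not occur.
Brake command inoperative [AND]: Fallback module failed=occurs, Perception stack down=not, Radar degraded=occurs, Brake controller 2 lost=occurs → not all inputs occur → does not occur.
Autonomous vehicle fails to stop [AND]: Planning chain lost=occurs, Brake command inoperative=not → not all inputs occur → does not occur.

No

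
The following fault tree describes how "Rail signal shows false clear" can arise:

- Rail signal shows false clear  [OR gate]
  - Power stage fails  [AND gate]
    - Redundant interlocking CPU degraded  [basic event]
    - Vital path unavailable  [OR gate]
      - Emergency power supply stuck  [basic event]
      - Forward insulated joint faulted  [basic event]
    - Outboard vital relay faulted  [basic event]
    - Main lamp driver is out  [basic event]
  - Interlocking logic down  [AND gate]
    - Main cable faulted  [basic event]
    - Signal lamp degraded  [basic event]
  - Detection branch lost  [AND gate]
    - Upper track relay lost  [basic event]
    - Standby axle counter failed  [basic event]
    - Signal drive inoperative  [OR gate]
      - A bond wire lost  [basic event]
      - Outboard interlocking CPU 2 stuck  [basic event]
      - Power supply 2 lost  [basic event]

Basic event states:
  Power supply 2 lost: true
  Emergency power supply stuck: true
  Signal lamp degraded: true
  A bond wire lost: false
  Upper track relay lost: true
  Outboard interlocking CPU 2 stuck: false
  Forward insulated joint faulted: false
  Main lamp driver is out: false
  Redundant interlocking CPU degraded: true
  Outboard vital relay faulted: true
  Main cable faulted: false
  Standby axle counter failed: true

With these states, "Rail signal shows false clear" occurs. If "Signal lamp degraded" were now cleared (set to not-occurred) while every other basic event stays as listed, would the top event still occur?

Counterfactual: set "Signal lamp degraded" to not occurred.
Vital path unavailable [OR]: Emergency power supply stuck=occurs, Forward insulated joint faulted=not → at least one input occurs → occurs.
Power stage fails [AND]: Redundant interlocking CPU degraded=occurs, Vital path unavailable=occurs, Outboard vital relay faulted=occurs, Main lamp driver is out=not → not all inputs occur → does not occur.
Interlocking logic down [AND]: Main cable faulted=not, Signal lamp degraded=not → not all inputs occur → does not occur.
Signal drive inoperative [OR]: A bond wire lost=not, Outboard interlocking CPU 2 stuck=not, Power supply 2 lost=occurs → at least one input occurs → occurs.
Detection branch lost [AND]: Upper track relay lost=occurs, Standby axle counter failed=occurs, Signal drive inoperative=occurs → all inputs occur → occurs.
Rail signal shows false clear [OR]: Power stage fails=not, Interlocking logic down=not, Detection branch lost=occurs → at least one input occurs → occurs.

Yes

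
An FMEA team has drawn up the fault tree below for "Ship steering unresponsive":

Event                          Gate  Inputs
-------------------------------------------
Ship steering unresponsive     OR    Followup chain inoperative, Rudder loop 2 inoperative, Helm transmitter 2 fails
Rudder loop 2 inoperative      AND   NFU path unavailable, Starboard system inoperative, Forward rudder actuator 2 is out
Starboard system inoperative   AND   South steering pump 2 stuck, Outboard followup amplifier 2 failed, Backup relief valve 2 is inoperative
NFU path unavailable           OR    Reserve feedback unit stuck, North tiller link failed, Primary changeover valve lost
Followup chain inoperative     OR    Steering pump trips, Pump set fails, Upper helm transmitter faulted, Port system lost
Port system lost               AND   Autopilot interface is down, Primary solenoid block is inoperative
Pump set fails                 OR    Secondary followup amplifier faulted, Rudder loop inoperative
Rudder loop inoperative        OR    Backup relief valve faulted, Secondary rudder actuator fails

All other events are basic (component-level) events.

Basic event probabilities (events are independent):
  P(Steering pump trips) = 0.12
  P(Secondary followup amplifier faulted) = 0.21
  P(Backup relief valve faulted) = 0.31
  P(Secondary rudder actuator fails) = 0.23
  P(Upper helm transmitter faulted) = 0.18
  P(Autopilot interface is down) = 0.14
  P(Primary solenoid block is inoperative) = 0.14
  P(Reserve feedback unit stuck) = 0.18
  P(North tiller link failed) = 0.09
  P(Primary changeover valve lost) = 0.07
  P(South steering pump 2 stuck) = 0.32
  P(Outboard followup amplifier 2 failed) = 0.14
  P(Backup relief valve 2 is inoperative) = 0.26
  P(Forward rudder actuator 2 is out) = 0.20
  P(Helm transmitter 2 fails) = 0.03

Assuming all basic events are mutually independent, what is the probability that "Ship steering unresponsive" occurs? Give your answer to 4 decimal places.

0.7122

P(Rudder loop inoperative) [OR] = 1 − (1−0.31) × (1−0.23) = 0.468700
P(Pump set fails) [OR] = 1 − (1−0.21) × (1−0.468700) = 0.580273
P(Port system lost) [AND] = 0.14 × 0.14 = 0.019600
P(Followup chain inoperative) [OR] = 1 − (1−0.12) × (1−0.580273) × (1−0.18) × (1−0.019600) = 0.703061
P(NFU path unavailable) [OR] = 1 − (1−0.18) × (1−0.09) × (1−0.07) = 0.306034
P(Starboard system inoperative) [AND] = 0.32 × 0.14 × 0.26 = 0.011648
P(Rudder loop 2 inoperative) [AND] = 0.306034 × 0.011648 × 0.20 = 0.000713
P(Ship steering unresponsive) [OR] = 1 − (1−0.703061) × (1−0.000713) × (1−0.03) = 0.712175
Rounded to 4 decimal places: P(Ship steering unresponsive) ≈ 0.7122.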